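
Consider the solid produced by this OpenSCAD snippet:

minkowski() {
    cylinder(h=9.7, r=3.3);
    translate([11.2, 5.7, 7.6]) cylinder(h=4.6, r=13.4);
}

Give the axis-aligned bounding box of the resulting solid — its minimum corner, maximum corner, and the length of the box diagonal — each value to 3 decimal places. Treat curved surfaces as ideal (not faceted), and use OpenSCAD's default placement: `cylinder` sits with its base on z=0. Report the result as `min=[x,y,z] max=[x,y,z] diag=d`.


A = translate([11.2, 5.7, 7.6]) cylinder(h=4.6, r=13.4) → bbox [-2.2,-7.7,7.6] .. [24.6,19.1,12.2]
B = cylinder(h=9.7, r=3.3) → bbox [-3.3,-3.3,0] .. [3.3,3.3,9.7]
lo = A.lo+B.lo = [-2.2-3.3, -7.7-3.3, 7.6+0] = [-5.500,-11.000,7.600]
hi = A.hi+B.hi = [24.6+3.3, 19.1+3.3, 12.2+9.7] = [27.900,22.400,21.900]
diag = √(33.4²+33.4²+14.3²) = √2435.61 = 49.352

min=[-5.500,-11.000,7.600] max=[27.900,22.400,21.900] diag=49.352


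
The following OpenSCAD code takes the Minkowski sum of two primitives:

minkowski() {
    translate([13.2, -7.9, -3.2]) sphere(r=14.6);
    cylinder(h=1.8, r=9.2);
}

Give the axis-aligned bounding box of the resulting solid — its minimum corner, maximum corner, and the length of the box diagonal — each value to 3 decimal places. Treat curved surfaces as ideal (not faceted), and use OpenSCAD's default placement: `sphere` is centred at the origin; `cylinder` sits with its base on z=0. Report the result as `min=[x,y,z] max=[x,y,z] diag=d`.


A = translate([13.2, -7.9, -3.2]) sphere(r=14.6) → bbox [-1.4,-22.5,-17.8] .. [27.8,6.7,11.4]
B = cylinder(h=1.8, r=9.2) → bbox [-9.2,-9.2,0] .. [9.2,9.2,1.8]
lo = A.lo+B.lo = [-1.4-9.2, -22.5-9.2, -17.8+0] = [-10.600,-31.700,-17.800]
hi = A.hi+B.hi = [27.8+9.2, 6.7+9.2, 11.4+1.8] = [37.000,15.900,13.200]
diag = √(47.6²+47.6²+31²) = √5492.52 = 74.112

min=[-10.600,-31.700,-17.800] max=[37.000,15.900,13.200] diag=74.112


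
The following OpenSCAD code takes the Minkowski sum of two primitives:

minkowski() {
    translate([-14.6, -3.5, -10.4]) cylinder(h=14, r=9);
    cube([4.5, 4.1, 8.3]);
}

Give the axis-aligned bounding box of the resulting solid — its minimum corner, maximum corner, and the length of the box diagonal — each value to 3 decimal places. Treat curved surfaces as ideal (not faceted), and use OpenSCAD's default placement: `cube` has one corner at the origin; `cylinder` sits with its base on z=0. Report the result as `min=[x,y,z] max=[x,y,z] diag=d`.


A = translate([-14.6, -3.5, -10.4]) cylinder(h=14, r=9) → bbox [-23.6,-12.5,-10.4] .. [-5.6,5.5,3.6]
B = cube([4.5, 4.1, 8.3]) → bbox [0,0,0] .. [4.5,4.1,8.3]
lo = A.lo+B.lo = [-23.6+0, -12.5+0, -10.4+0] = [-23.600,-12.500,-10.400]
hi = A.hi+B.hi = [-5.6+4.5, 5.5+4.1, 3.6+8.3] = [-1.100,9.600,11.900]
diag = √(22.5²+22.1²+22.3²) = √1491.95 = 38.626

min=[-23.600,-12.500,-10.400] max=[-1.100,9.600,11.900] diag=38.626


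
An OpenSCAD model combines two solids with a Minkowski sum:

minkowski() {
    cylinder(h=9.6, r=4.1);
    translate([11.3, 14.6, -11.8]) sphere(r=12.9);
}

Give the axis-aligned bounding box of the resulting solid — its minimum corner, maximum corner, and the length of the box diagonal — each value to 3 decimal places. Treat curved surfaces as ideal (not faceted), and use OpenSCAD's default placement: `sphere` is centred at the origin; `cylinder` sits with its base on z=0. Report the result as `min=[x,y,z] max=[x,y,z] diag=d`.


min=[-5.700,-2.400,-24.700] max=[28.300,31.600,10.700] diag=59.709

A = translate([11.3, 14.6, -11.8]) sphere(r=12.9) → bbox [-1.6,1.7,-24.7] .. [24.2,27.5,1.1]
B = cylinder(h=9.6, r=4.1) → bbox [-4.1,-4.1,0] .. [4.1,4.1,9.6]
lo = A.lo+B.lo = [-1.6-4.1, 1.7-4.1, -24.7+0] = [-5.700,-2.400,-24.700]
hi = A.hi+B.hi = [24.2+4.1, 27.5+4.1, 1.1+9.6] = [28.300,31.600,10.700]
diag = √(34²+34²+35.4²) = √3565.16 = 59.709


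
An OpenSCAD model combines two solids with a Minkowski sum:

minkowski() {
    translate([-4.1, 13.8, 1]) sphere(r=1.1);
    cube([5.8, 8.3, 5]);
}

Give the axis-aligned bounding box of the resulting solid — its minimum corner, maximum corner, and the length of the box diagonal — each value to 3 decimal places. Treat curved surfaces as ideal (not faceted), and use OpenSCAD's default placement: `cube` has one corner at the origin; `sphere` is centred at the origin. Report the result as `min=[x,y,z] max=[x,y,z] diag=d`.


min=[-5.200,12.700,-0.100] max=[2.800,23.200,7.100] diag=15.036

A = translate([-4.1, 13.8, 1]) sphere(r=1.1) → bbox [-5.2,12.7,-0.1] .. [-3,14.9,2.1]
B = cube([5.8, 8.3, 5]) → bbox [0,0,0] .. [5.8,8.3,5]
lo = A.lo+B.lo = [-5.2+0, 12.7+0, -0.1+0] = [-5.200,12.700,-0.100]
hi = A.hi+B.hi = [-3+5.8, 14.9+8.3, 2.1+5] = [2.800,23.200,7.100]
diag = √(8²+10.5²+7.2²) = √226.09 = 15.036


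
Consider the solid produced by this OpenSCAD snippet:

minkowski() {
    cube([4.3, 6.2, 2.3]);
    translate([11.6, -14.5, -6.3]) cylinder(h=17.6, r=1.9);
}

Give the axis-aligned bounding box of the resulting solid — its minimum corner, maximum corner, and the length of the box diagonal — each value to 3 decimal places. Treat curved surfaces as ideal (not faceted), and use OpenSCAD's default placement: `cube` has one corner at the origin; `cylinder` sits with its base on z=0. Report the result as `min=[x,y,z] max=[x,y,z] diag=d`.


A = translate([11.6, -14.5, -6.3]) cylinder(h=17.6, r=1.9) → bbox [9.7,-16.4,-6.3] .. [13.5,-12.6,11.3]
B = cube([4.3, 6.2, 2.3]) → bbox [0,0,0] .. [4.3,6.2,2.3]
lo = A.lo+B.lo = [9.7+0, -16.4+0, -6.3+0] = [9.700,-16.400,-6.300]
hi = A.hi+B.hi = [13.5+4.3, -12.6+6.2, 11.3+2.3] = [17.800,-6.400,13.600]
diag = √(8.1²+10²+19.9²) = √561.62 = 23.699

min=[9.700,-16.400,-6.300] max=[17.800,-6.400,13.600] diag=23.699


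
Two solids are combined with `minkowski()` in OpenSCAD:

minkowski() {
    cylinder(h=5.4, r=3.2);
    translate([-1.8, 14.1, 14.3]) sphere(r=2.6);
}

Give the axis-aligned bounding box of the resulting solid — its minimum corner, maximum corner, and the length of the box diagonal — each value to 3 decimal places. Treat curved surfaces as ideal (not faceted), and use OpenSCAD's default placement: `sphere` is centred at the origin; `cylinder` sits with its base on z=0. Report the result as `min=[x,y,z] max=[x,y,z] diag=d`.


A = translate([-1.8, 14.1, 14.3]) sphere(r=2.6) → bbox [-4.4,11.5,11.7] .. [0.8,16.7,16.9]
B = cylinder(h=5.4, r=3.2) → bbox [-3.2,-3.2,0] .. [3.2,3.2,5.4]
lo = A.lo+B.lo = [-4.4-3.2, 11.5-3.2, 11.7+0] = [-7.600,8.300,11.700]
hi = A.hi+B.hi = [0.8+3.2, 16.7+3.2, 16.9+5.4] = [4.000,19.900,22.300]
diag = √(11.6²+11.6²+10.6²) = √381.48 = 19.532

min=[-7.600,8.300,11.700] max=[4.000,19.900,22.300] diag=19.532


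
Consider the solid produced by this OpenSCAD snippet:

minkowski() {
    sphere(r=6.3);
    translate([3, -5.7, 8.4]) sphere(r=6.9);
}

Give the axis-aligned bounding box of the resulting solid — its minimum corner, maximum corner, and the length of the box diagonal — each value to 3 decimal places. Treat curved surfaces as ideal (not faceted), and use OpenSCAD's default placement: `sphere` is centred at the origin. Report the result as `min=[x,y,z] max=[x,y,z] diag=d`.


A = translate([3, -5.7, 8.4]) sphere(r=6.9) → bbox [-3.9,-12.6,1.5] .. [9.9,1.2,15.3]
B = sphere(r=6.3) → bbox [-6.3,-6.3,-6.3] .. [6.3,6.3,6.3]
lo = A.lo+B.lo = [-3.9-6.3, -12.6-6.3, 1.5-6.3] = [-10.200,-18.900,-4.800]
hi = A.hi+B.hi = [9.9+6.3, 1.2+6.3, 15.3+6.3] = [16.200,7.500,21.600]
diag = √(26.4²+26.4²+26.4²) = √2090.88 = 45.726

min=[-10.200,-18.900,-4.800] max=[16.200,7.500,21.600] diag=45.726


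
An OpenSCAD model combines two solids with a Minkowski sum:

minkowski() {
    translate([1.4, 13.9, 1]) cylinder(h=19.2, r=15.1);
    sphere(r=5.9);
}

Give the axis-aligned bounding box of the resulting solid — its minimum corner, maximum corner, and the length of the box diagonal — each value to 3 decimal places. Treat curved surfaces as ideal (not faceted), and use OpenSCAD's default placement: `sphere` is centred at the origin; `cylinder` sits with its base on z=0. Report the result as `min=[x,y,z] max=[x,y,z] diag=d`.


A = translate([1.4, 13.9, 1]) cylinder(h=19.2, r=15.1) → bbox [-13.7,-1.2,1] .. [16.5,29,20.2]
B = sphere(r=5.9) → bbox [-5.9,-5.9,-5.9] .. [5.9,5.9,5.9]
lo = A.lo+B.lo = [-13.7-5.9, -1.2-5.9, 1-5.9] = [-19.600,-7.100,-4.900]
hi = A.hi+B.hi = [16.5+5.9, 29+5.9, 20.2+5.9] = [22.400,34.900,26.100]
diag = √(42²+42²+31²) = √4489 = 67.000

min=[-19.600,-7.100,-4.900] max=[22.400,34.900,26.100] diag=67.000


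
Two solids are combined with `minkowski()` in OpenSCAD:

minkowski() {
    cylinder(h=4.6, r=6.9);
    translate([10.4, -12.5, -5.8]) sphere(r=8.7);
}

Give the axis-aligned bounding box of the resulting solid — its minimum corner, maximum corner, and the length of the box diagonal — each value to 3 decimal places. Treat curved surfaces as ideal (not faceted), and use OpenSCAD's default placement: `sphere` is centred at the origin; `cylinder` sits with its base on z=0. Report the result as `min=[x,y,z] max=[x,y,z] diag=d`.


min=[-5.200,-28.100,-14.500] max=[26.000,3.100,7.500] diag=49.304

A = translate([10.4, -12.5, -5.8]) sphere(r=8.7) → bbox [1.7,-21.2,-14.5] .. [19.1,-3.8,2.9]
B = cylinder(h=4.6, r=6.9) → bbox [-6.9,-6.9,0] .. [6.9,6.9,4.6]
lo = A.lo+B.lo = [1.7-6.9, -21.2-6.9, -14.5+0] = [-5.200,-28.100,-14.500]
hi = A.hi+B.hi = [19.1+6.9, -3.8+6.9, 2.9+4.6] = [26.000,3.100,7.500]
diag = √(31.2²+31.2²+22²) = √2430.88 = 49.304


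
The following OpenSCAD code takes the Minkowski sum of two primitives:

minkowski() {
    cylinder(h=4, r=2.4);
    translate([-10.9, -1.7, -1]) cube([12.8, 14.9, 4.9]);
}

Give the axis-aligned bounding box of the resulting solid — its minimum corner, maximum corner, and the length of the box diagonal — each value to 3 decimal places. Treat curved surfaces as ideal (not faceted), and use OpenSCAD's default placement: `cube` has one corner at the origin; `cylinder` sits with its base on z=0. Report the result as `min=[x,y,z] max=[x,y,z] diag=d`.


A = translate([-10.9, -1.7, -1]) cube([12.8, 14.9, 4.9]) → bbox [-10.9,-1.7,-1] .. [1.9,13.2,3.9]
B = cylinder(h=4, r=2.4) → bbox [-2.4,-2.4,0] .. [2.4,2.4,4]
lo = A.lo+B.lo = [-10.9-2.4, -1.7-2.4, -1+0] = [-13.300,-4.100,-1.000]
hi = A.hi+B.hi = [1.9+2.4, 13.2+2.4, 3.9+4] = [4.300,15.600,7.900]
diag = √(17.6²+19.7²+8.9²) = √777.06 = 27.876

min=[-13.300,-4.100,-1.000] max=[4.300,15.600,7.900] diag=27.876


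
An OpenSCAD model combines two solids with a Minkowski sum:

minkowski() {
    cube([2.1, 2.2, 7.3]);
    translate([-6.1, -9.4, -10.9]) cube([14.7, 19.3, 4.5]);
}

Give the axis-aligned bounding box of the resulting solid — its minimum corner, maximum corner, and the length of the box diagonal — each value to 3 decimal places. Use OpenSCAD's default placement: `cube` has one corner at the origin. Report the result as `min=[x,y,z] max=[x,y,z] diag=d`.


min=[-6.100,-9.400,-10.900] max=[10.700,12.100,0.900] diag=29.728

A = translate([-6.1, -9.4, -10.9]) cube([14.7, 19.3, 4.5]) → bbox [-6.1,-9.4,-10.9] .. [8.6,9.9,-6.4]
B = cube([2.1, 2.2, 7.3]) → bbox [0,0,0] .. [2.1,2.2,7.3]
lo = A.lo+B.lo = [-6.1+0, -9.4+0, -10.9+0] = [-6.100,-9.400,-10.900]
hi = A.hi+B.hi = [8.6+2.1, 9.9+2.2, -6.4+7.3] = [10.700,12.100,0.900]
diag = √(16.8²+21.5²+11.8²) = √883.73 = 29.728


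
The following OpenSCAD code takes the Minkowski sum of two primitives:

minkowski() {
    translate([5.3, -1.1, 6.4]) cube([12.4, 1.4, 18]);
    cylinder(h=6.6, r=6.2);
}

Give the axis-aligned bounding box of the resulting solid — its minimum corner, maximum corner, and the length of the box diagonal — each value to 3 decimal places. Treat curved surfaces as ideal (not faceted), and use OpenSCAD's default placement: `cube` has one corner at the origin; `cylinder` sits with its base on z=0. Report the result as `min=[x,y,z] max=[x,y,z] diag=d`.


min=[-0.900,-7.300,6.400] max=[23.900,6.500,31.000] diag=37.558

A = translate([5.3, -1.1, 6.4]) cube([12.4, 1.4, 18]) → bbox [5.3,-1.1,6.4] .. [17.7,0.3,24.4]
B = cylinder(h=6.6, r=6.2) → bbox [-6.2,-6.2,0] .. [6.2,6.2,6.6]
lo = A.lo+B.lo = [5.3-6.2, -1.1-6.2, 6.4+0] = [-0.900,-7.300,6.400]
hi = A.hi+B.hi = [17.7+6.2, 0.3+6.2, 24.4+6.6] = [23.900,6.500,31.000]
diag = √(24.8²+13.8²+24.6²) = √1410.64 = 37.558


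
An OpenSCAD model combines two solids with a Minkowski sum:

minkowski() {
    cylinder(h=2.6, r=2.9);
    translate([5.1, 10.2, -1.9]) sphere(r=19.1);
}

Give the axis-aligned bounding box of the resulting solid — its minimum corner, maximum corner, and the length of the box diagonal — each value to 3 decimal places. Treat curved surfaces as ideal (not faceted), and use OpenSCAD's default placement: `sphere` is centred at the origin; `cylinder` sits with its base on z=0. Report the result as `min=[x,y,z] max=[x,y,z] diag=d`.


A = translate([5.1, 10.2, -1.9]) sphere(r=19.1) → bbox [-14,-8.9,-21] .. [24.2,29.3,17.2]
B = cylinder(h=2.6, r=2.9) → bbox [-2.9,-2.9,0] .. [2.9,2.9,2.6]
lo = A.lo+B.lo = [-14-2.9, -8.9-2.9, -21+0] = [-16.900,-11.800,-21.000]
hi = A.hi+B.hi = [24.2+2.9, 29.3+2.9, 17.2+2.6] = [27.100,32.200,19.800]
diag = √(44²+44²+40.8²) = √5536.64 = 74.409

min=[-16.900,-11.800,-21.000] max=[27.100,32.200,19.800] diag=74.409


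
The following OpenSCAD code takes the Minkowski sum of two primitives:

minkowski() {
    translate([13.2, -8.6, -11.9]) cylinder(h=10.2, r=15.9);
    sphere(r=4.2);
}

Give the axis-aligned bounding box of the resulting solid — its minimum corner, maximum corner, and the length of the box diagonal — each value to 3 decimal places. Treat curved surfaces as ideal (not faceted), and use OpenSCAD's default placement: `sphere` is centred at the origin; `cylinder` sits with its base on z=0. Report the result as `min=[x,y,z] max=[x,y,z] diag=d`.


A = translate([13.2, -8.6, -11.9]) cylinder(h=10.2, r=15.9) → bbox [-2.7,-24.5,-11.9] .. [29.1,7.3,-1.7]
B = sphere(r=4.2) → bbox [-4.2,-4.2,-4.2] .. [4.2,4.2,4.2]
lo = A.lo+B.lo = [-2.7-4.2, -24.5-4.2, -11.9-4.2] = [-6.900,-28.700,-16.100]
hi = A.hi+B.hi = [29.1+4.2, 7.3+4.2, -1.7+4.2] = [33.300,11.500,2.500]
diag = √(40.2²+40.2²+18.6²) = √3578.04 = 59.817

min=[-6.900,-28.700,-16.100] max=[33.300,11.500,2.500] diag=59.817


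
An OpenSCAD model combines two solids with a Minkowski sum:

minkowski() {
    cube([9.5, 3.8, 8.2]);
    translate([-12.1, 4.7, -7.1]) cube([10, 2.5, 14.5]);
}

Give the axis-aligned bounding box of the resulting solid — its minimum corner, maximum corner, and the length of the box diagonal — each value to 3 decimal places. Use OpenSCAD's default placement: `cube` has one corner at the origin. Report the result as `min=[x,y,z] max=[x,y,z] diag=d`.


min=[-12.100,4.700,-7.100] max=[7.400,11.000,15.600] diag=30.582

A = translate([-12.1, 4.7, -7.1]) cube([10, 2.5, 14.5]) → bbox [-12.1,4.7,-7.1] .. [-2.1,7.2,7.4]
B = cube([9.5, 3.8, 8.2]) → bbox [0,0,0] .. [9.5,3.8,8.2]
lo = A.lo+B.lo = [-12.1+0, 4.7+0, -7.1+0] = [-12.100,4.700,-7.100]
hi = A.hi+B.hi = [-2.1+9.5, 7.2+3.8, 7.4+8.2] = [7.400,11.000,15.600]
diag = √(19.5²+6.3²+22.7²) = √935.23 = 30.582


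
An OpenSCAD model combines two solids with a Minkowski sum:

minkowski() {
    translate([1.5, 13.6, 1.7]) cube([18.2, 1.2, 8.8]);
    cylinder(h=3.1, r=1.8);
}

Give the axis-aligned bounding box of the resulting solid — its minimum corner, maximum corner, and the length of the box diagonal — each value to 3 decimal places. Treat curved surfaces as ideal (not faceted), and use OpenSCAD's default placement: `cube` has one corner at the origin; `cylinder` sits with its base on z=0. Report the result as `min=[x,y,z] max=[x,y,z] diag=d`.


A = translate([1.5, 13.6, 1.7]) cube([18.2, 1.2, 8.8]) → bbox [1.5,13.6,1.7] .. [19.7,14.8,10.5]
B = cylinder(h=3.1, r=1.8) → bbox [-1.8,-1.8,0] .. [1.8,1.8,3.1]
lo = A.lo+B.lo = [1.5-1.8, 13.6-1.8, 1.7+0] = [-0.300,11.800,1.700]
hi = A.hi+B.hi = [19.7+1.8, 14.8+1.8, 10.5+3.1] = [21.500,16.600,13.600]
diag = √(21.8²+4.8²+11.9²) = √639.89 = 25.296

min=[-0.300,11.800,1.700] max=[21.500,16.600,13.600] diag=25.296


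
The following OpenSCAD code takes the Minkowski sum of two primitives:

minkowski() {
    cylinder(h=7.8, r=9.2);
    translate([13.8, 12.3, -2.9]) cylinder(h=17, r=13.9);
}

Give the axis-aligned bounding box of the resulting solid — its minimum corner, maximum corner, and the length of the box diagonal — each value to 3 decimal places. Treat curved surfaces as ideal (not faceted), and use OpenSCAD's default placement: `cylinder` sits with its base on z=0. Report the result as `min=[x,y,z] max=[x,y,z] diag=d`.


A = translate([13.8, 12.3, -2.9]) cylinder(h=17, r=13.9) → bbox [-0.1,-1.6,-2.9] .. [27.7,26.2,14.1]
B = cylinder(h=7.8, r=9.2) → bbox [-9.2,-9.2,0] .. [9.2,9.2,7.8]
lo = A.lo+B.lo = [-0.1-9.2, -1.6-9.2, -2.9+0] = [-9.300,-10.800,-2.900]
hi = A.hi+B.hi = [27.7+9.2, 26.2+9.2, 14.1+7.8] = [36.900,35.400,21.900]
diag = √(46.2²+46.2²+24.8²) = √4883.92 = 69.885

min=[-9.300,-10.800,-2.900] max=[36.900,35.400,21.900] diag=69.885


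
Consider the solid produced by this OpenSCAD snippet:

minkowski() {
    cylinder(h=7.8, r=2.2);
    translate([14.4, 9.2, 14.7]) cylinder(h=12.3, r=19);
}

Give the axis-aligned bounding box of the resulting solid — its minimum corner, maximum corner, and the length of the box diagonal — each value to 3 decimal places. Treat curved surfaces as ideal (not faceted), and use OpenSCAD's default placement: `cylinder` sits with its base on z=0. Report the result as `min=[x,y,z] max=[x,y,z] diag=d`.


min=[-6.800,-12.000,14.700] max=[35.600,30.400,34.800] diag=63.242

A = translate([14.4, 9.2, 14.7]) cylinder(h=12.3, r=19) → bbox [-4.6,-9.8,14.7] .. [33.4,28.2,27]
B = cylinder(h=7.8, r=2.2) → bbox [-2.2,-2.2,0] .. [2.2,2.2,7.8]
lo = A.lo+B.lo = [-4.6-2.2, -9.8-2.2, 14.7+0] = [-6.800,-12.000,14.700]
hi = A.hi+B.hi = [33.4+2.2, 28.2+2.2, 27+7.8] = [35.600,30.400,34.800]
diag = √(42.4²+42.4²+20.1²) = √3999.53 = 63.242


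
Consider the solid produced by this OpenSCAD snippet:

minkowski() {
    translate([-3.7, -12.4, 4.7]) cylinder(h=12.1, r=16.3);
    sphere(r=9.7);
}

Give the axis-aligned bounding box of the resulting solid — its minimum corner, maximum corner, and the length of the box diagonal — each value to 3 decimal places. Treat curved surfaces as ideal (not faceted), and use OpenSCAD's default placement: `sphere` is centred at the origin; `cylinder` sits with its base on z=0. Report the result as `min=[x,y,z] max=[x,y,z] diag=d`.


A = translate([-3.7, -12.4, 4.7]) cylinder(h=12.1, r=16.3) → bbox [-20,-28.7,4.7] .. [12.6,3.9,16.8]
B = sphere(r=9.7) → bbox [-9.7,-9.7,-9.7] .. [9.7,9.7,9.7]
lo = A.lo+B.lo = [-20-9.7, -28.7-9.7, 4.7-9.7] = [-29.700,-38.400,-5.000]
hi = A.hi+B.hi = [12.6+9.7, 3.9+9.7, 16.8+9.7] = [22.300,13.600,26.500]
diag = √(52²+52²+31.5²) = √6400.25 = 80.002

min=[-29.700,-38.400,-5.000] max=[22.300,13.600,26.500] diag=80.002


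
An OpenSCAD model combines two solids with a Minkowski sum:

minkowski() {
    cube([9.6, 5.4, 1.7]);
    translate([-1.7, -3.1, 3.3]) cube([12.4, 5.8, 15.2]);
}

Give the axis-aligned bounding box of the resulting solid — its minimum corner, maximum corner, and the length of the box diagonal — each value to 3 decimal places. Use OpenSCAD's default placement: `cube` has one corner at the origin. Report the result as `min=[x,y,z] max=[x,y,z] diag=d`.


min=[-1.700,-3.100,3.300] max=[20.300,8.100,20.200] diag=29.917

A = translate([-1.7, -3.1, 3.3]) cube([12.4, 5.8, 15.2]) → bbox [-1.7,-3.1,3.3] .. [10.7,2.7,18.5]
B = cube([9.6, 5.4, 1.7]) → bbox [0,0,0] .. [9.6,5.4,1.7]
lo = A.lo+B.lo = [-1.7+0, -3.1+0, 3.3+0] = [-1.700,-3.100,3.300]
hi = A.hi+B.hi = [10.7+9.6, 2.7+5.4, 18.5+1.7] = [20.300,8.100,20.200]
diag = √(22²+11.2²+16.9²) = √895.05 = 29.917


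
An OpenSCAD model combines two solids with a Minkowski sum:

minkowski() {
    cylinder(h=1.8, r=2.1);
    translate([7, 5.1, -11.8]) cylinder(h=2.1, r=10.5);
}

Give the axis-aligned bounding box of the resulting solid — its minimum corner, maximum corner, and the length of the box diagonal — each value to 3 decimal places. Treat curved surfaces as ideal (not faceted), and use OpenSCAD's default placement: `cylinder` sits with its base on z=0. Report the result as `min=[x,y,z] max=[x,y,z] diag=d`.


min=[-5.600,-7.500,-11.800] max=[19.600,17.700,-7.900] diag=35.851

A = translate([7, 5.1, -11.8]) cylinder(h=2.1, r=10.5) → bbox [-3.5,-5.4,-11.8] .. [17.5,15.6,-9.7]
B = cylinder(h=1.8, r=2.1) → bbox [-2.1,-2.1,0] .. [2.1,2.1,1.8]
lo = A.lo+B.lo = [-3.5-2.1, -5.4-2.1, -11.8+0] = [-5.600,-7.500,-11.800]
hi = A.hi+B.hi = [17.5+2.1, 15.6+2.1, -9.7+1.8] = [19.600,17.700,-7.900]
diag = √(25.2²+25.2²+3.9²) = √1285.29 = 35.851


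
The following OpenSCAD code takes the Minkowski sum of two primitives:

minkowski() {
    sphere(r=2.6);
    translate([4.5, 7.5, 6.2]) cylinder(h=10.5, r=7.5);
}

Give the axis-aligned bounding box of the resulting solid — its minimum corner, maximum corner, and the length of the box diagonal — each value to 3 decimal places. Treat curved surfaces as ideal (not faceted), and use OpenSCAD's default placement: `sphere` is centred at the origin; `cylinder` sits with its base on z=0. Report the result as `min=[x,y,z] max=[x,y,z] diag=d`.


A = translate([4.5, 7.5, 6.2]) cylinder(h=10.5, r=7.5) → bbox [-3,0,6.2] .. [12,15,16.7]
B = sphere(r=2.6) → bbox [-2.6,-2.6,-2.6] .. [2.6,2.6,2.6]
lo = A.lo+B.lo = [-3-2.6, 0-2.6, 6.2-2.6] = [-5.600,-2.600,3.600]
hi = A.hi+B.hi = [12+2.6, 15+2.6, 16.7+2.6] = [14.600,17.600,19.300]
diag = √(20.2²+20.2²+15.7²) = √1062.57 = 32.597

min=[-5.600,-2.600,3.600] max=[14.600,17.600,19.300] diag=32.597


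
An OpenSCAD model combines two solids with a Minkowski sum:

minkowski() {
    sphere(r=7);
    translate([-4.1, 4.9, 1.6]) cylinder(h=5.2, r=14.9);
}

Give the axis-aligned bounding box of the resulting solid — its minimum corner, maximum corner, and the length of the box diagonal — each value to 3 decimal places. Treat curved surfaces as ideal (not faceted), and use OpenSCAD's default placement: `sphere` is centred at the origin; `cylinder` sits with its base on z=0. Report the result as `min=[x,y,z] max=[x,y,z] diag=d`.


min=[-26.000,-17.000,-5.400] max=[17.800,26.800,13.800] diag=64.850

A = translate([-4.1, 4.9, 1.6]) cylinder(h=5.2, r=14.9) → bbox [-19,-10,1.6] .. [10.8,19.8,6.8]
B = sphere(r=7) → bbox [-7,-7,-7] .. [7,7,7]
lo = A.lo+B.lo = [-19-7, -10-7, 1.6-7] = [-26.000,-17.000,-5.400]
hi = A.hi+B.hi = [10.8+7, 19.8+7, 6.8+7] = [17.800,26.800,13.800]
diag = √(43.8²+43.8²+19.2²) = √4205.52 = 64.850


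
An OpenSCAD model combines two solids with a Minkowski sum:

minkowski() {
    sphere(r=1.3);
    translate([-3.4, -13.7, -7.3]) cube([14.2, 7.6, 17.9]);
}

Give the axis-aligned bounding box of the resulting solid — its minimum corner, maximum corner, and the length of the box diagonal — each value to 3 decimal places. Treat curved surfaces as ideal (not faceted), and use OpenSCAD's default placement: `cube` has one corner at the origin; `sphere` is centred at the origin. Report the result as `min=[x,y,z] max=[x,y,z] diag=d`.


min=[-4.700,-15.000,-8.600] max=[12.100,-4.800,11.900] diag=28.399

A = translate([-3.4, -13.7, -7.3]) cube([14.2, 7.6, 17.9]) → bbox [-3.4,-13.7,-7.3] .. [10.8,-6.1,10.6]
B = sphere(r=1.3) → bbox [-1.3,-1.3,-1.3] .. [1.3,1.3,1.3]
lo = A.lo+B.lo = [-3.4-1.3, -13.7-1.3, -7.3-1.3] = [-4.700,-15.000,-8.600]
hi = A.hi+B.hi = [10.8+1.3, -6.1+1.3, 10.6+1.3] = [12.100,-4.800,11.900]
diag = √(16.8²+10.2²+20.5²) = √806.53 = 28.399


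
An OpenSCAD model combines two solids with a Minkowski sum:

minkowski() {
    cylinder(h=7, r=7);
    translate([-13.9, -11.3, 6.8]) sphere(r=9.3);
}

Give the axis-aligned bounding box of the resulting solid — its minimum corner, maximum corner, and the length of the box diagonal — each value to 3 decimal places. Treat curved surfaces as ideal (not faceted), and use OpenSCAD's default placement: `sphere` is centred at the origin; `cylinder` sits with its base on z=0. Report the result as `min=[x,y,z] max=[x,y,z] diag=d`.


min=[-30.200,-27.600,-2.500] max=[2.400,5.000,23.100] diag=52.734

A = translate([-13.9, -11.3, 6.8]) sphere(r=9.3) → bbox [-23.2,-20.6,-2.5] .. [-4.6,-2,16.1]
B = cylinder(h=7, r=7) → bbox [-7,-7,0] .. [7,7,7]
lo = A.lo+B.lo = [-23.2-7, -20.6-7, -2.5+0] = [-30.200,-27.600,-2.500]
hi = A.hi+B.hi = [-4.6+7, -2+7, 16.1+7] = [2.400,5.000,23.100]
diag = √(32.6²+32.6²+25.6²) = √2780.88 = 52.734


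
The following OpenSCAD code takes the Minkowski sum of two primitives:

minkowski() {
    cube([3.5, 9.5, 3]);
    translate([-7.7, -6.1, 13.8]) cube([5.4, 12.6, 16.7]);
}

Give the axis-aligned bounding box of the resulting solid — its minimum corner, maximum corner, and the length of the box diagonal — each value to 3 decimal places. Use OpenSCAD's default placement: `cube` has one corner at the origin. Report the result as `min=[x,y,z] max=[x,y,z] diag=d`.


min=[-7.700,-6.100,13.800] max=[1.200,16.000,33.500] diag=30.915

A = translate([-7.7, -6.1, 13.8]) cube([5.4, 12.6, 16.7]) → bbox [-7.7,-6.1,13.8] .. [-2.3,6.5,30.5]
B = cube([3.5, 9.5, 3]) → bbox [0,0,0] .. [3.5,9.5,3]
lo = A.lo+B.lo = [-7.7+0, -6.1+0, 13.8+0] = [-7.700,-6.100,13.800]
hi = A.hi+B.hi = [-2.3+3.5, 6.5+9.5, 30.5+3] = [1.200,16.000,33.500]
diag = √(8.9²+22.1²+19.7²) = √955.71 = 30.915


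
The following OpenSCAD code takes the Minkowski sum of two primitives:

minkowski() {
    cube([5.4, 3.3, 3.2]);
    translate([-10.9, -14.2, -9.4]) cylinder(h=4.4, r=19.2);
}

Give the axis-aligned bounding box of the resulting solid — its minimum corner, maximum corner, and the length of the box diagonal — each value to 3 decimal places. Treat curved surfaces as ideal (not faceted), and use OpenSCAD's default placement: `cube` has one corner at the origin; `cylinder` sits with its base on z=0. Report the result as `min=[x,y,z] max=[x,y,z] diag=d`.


A = translate([-10.9, -14.2, -9.4]) cylinder(h=4.4, r=19.2) → bbox [-30.1,-33.4,-9.4] .. [8.3,5,-5]
B = cube([5.4, 3.3, 3.2]) → bbox [0,0,0] .. [5.4,3.3,3.2]
lo = A.lo+B.lo = [-30.1+0, -33.4+0, -9.4+0] = [-30.100,-33.400,-9.400]
hi = A.hi+B.hi = [8.3+5.4, 5+3.3, -5+3.2] = [13.700,8.300,-1.800]
diag = √(43.8²+41.7²+7.6²) = √3715.09 = 60.952

min=[-30.100,-33.400,-9.400] max=[13.700,8.300,-1.800] diag=60.952


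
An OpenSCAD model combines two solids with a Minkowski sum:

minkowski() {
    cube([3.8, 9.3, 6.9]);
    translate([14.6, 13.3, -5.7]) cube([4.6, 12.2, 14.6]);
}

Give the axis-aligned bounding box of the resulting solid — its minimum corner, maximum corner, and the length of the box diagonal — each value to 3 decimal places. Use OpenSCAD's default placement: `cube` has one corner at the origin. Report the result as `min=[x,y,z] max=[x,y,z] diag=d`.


A = translate([14.6, 13.3, -5.7]) cube([4.6, 12.2, 14.6]) → bbox [14.6,13.3,-5.7] .. [19.2,25.5,8.9]
B = cube([3.8, 9.3, 6.9]) → bbox [0,0,0] .. [3.8,9.3,6.9]
lo = A.lo+B.lo = [14.6+0, 13.3+0, -5.7+0] = [14.600,13.300,-5.700]
hi = A.hi+B.hi = [19.2+3.8, 25.5+9.3, 8.9+6.9] = [23.000,34.800,15.800]
diag = √(8.4²+21.5²+21.5²) = √995.06 = 31.545

min=[14.600,13.300,-5.700] max=[23.000,34.800,15.800] diag=31.545


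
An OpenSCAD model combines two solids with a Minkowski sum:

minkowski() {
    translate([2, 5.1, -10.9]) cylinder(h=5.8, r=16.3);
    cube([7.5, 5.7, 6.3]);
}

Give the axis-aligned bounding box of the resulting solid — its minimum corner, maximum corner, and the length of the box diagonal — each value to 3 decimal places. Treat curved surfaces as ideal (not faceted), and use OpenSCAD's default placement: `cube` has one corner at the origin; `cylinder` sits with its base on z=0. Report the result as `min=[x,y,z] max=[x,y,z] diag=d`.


min=[-14.300,-11.200,-10.900] max=[25.800,27.100,1.200] diag=56.757

A = translate([2, 5.1, -10.9]) cylinder(h=5.8, r=16.3) → bbox [-14.3,-11.2,-10.9] .. [18.3,21.4,-5.1]
B = cube([7.5, 5.7, 6.3]) → bbox [0,0,0] .. [7.5,5.7,6.3]
lo = A.lo+B.lo = [-14.3+0, -11.2+0, -10.9+0] = [-14.300,-11.200,-10.900]
hi = A.hi+B.hi = [18.3+7.5, 21.4+5.7, -5.1+6.3] = [25.800,27.100,1.200]
diag = √(40.1²+38.3²+12.1²) = √3221.31 = 56.757


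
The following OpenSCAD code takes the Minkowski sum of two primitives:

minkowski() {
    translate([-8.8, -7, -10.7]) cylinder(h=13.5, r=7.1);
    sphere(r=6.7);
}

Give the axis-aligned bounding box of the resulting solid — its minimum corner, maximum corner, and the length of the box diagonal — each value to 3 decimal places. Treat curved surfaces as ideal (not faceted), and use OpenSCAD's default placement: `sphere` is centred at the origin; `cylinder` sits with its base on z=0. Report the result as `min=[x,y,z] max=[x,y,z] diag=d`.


A = translate([-8.8, -7, -10.7]) cylinder(h=13.5, r=7.1) → bbox [-15.9,-14.1,-10.7] .. [-1.7,0.1,2.8]
B = sphere(r=6.7) → bbox [-6.7,-6.7,-6.7] .. [6.7,6.7,6.7]
lo = A.lo+B.lo = [-15.9-6.7, -14.1-6.7, -10.7-6.7] = [-22.600,-20.800,-17.400]
hi = A.hi+B.hi = [-1.7+6.7, 0.1+6.7, 2.8+6.7] = [5.000,6.800,9.500]
diag = √(27.6²+27.6²+26.9²) = √2247.13 = 47.404

min=[-22.600,-20.800,-17.400] max=[5.000,6.800,9.500] diag=47.404


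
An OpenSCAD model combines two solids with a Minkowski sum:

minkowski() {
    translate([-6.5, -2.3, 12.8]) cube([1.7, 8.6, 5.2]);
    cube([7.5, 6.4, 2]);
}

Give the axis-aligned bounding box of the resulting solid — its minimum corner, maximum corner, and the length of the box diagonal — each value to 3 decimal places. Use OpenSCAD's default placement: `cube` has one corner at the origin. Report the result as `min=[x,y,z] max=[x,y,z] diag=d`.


min=[-6.500,-2.300,12.800] max=[2.700,12.700,20.000] diag=19.013

A = translate([-6.5, -2.3, 12.8]) cube([1.7, 8.6, 5.2]) → bbox [-6.5,-2.3,12.8] .. [-4.8,6.3,18]
B = cube([7.5, 6.4, 2]) → bbox [0,0,0] .. [7.5,6.4,2]
lo = A.lo+B.lo = [-6.5+0, -2.3+0, 12.8+0] = [-6.500,-2.300,12.800]
hi = A.hi+B.hi = [-4.8+7.5, 6.3+6.4, 18+2] = [2.700,12.700,20.000]
diag = √(9.2²+15²+7.2²) = √361.48 = 19.013


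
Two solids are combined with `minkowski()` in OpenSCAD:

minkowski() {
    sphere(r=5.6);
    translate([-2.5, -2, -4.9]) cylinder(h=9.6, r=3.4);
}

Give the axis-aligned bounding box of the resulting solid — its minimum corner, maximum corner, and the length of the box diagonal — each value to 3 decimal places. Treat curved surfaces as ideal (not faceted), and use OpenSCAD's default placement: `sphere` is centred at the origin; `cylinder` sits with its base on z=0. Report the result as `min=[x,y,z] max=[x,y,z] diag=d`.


min=[-11.500,-11.000,-10.500] max=[6.500,7.000,10.300] diag=32.873

A = translate([-2.5, -2, -4.9]) cylinder(h=9.6, r=3.4) → bbox [-5.9,-5.4,-4.9] .. [0.9,1.4,4.7]
B = sphere(r=5.6) → bbox [-5.6,-5.6,-5.6] .. [5.6,5.6,5.6]
lo = A.lo+B.lo = [-5.9-5.6, -5.4-5.6, -4.9-5.6] = [-11.500,-11.000,-10.500]
hi = A.hi+B.hi = [0.9+5.6, 1.4+5.6, 4.7+5.6] = [6.500,7.000,10.300]
diag = √(18²+18²+20.8²) = √1080.64 = 32.873


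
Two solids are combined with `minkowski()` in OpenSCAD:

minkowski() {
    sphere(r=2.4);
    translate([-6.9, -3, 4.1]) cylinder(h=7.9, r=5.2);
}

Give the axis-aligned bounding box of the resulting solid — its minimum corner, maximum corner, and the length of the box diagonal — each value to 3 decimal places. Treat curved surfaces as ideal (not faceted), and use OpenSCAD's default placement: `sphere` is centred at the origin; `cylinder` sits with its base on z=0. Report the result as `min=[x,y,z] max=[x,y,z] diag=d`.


min=[-14.500,-10.600,1.700] max=[0.700,4.600,14.400] diag=24.967

A = translate([-6.9, -3, 4.1]) cylinder(h=7.9, r=5.2) → bbox [-12.1,-8.2,4.1] .. [-1.7,2.2,12]
B = sphere(r=2.4) → bbox [-2.4,-2.4,-2.4] .. [2.4,2.4,2.4]
lo = A.lo+B.lo = [-12.1-2.4, -8.2-2.4, 4.1-2.4] = [-14.500,-10.600,1.700]
hi = A.hi+B.hi = [-1.7+2.4, 2.2+2.4, 12+2.4] = [0.700,4.600,14.400]
diag = √(15.2²+15.2²+12.7²) = √623.37 = 24.967


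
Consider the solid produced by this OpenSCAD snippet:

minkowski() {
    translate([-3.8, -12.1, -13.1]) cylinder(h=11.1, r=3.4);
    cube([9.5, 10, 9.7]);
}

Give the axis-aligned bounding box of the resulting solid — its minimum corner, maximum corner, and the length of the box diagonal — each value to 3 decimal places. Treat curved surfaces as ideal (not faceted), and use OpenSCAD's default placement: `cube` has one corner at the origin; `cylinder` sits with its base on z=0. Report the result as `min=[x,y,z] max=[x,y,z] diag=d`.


A = translate([-3.8, -12.1, -13.1]) cylinder(h=11.1, r=3.4) → bbox [-7.2,-15.5,-13.1] .. [-0.4,-8.7,-2]
B = cube([9.5, 10, 9.7]) → bbox [0,0,0] .. [9.5,10,9.7]
lo = A.lo+B.lo = [-7.2+0, -15.5+0, -13.1+0] = [-7.200,-15.500,-13.100]
hi = A.hi+B.hi = [-0.4+9.5, -8.7+10, -2+9.7] = [9.100,1.300,7.700]
diag = √(16.3²+16.8²+20.8²) = √980.57 = 31.314

min=[-7.200,-15.500,-13.100] max=[9.100,1.300,7.700] diag=31.314


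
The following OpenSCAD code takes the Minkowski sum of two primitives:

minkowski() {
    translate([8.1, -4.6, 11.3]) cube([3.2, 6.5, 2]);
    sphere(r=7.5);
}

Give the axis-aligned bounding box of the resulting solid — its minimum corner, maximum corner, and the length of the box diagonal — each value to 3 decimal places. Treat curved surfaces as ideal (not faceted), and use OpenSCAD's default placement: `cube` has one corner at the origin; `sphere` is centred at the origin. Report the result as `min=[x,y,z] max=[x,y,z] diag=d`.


min=[0.600,-12.100,3.800] max=[18.800,9.400,20.800] diag=32.901

A = translate([8.1, -4.6, 11.3]) cube([3.2, 6.5, 2]) → bbox [8.1,-4.6,11.3] .. [11.3,1.9,13.3]
B = sphere(r=7.5) → bbox [-7.5,-7.5,-7.5] .. [7.5,7.5,7.5]
lo = A.lo+B.lo = [8.1-7.5, -4.6-7.5, 11.3-7.5] = [0.600,-12.100,3.800]
hi = A.hi+B.hi = [11.3+7.5, 1.9+7.5, 13.3+7.5] = [18.800,9.400,20.800]
diag = √(18.2²+21.5²+17²) = √1082.49 = 32.901


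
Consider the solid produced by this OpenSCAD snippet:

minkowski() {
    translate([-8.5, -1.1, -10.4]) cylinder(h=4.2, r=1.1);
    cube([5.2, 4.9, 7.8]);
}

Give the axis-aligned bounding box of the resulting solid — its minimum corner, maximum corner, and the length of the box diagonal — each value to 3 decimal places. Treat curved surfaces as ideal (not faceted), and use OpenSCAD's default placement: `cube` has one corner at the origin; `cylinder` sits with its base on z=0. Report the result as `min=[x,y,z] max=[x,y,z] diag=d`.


A = translate([-8.5, -1.1, -10.4]) cylinder(h=4.2, r=1.1) → bbox [-9.6,-2.2,-10.4] .. [-7.4,0,-6.2]
B = cube([5.2, 4.9, 7.8]) → bbox [0,0,0] .. [5.2,4.9,7.8]
lo = A.lo+B.lo = [-9.6+0, -2.2+0, -10.4+0] = [-9.600,-2.200,-10.400]
hi = A.hi+B.hi = [-7.4+5.2, 0+4.9, -6.2+7.8] = [-2.200,4.900,1.600]
diag = √(7.4²+7.1²+12²) = √249.17 = 15.785

min=[-9.600,-2.200,-10.400] max=[-2.200,4.900,1.600] diag=15.785


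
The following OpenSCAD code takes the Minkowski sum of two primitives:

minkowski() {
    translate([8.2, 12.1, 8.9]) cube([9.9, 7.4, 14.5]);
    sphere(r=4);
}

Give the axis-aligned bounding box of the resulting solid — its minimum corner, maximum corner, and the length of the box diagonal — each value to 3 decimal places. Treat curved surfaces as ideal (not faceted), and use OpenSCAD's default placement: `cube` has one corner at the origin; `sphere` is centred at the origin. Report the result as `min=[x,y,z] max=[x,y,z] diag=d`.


A = translate([8.2, 12.1, 8.9]) cube([9.9, 7.4, 14.5]) → bbox [8.2,12.1,8.9] .. [18.1,19.5,23.4]
B = sphere(r=4) → bbox [-4,-4,-4] .. [4,4,4]
lo = A.lo+B.lo = [8.2-4, 12.1-4, 8.9-4] = [4.200,8.100,4.900]
hi = A.hi+B.hi = [18.1+4, 19.5+4, 23.4+4] = [22.100,23.500,27.400]
diag = √(17.9²+15.4²+22.5²) = √1063.82 = 32.616

min=[4.200,8.100,4.900] max=[22.100,23.500,27.400] diag=32.616


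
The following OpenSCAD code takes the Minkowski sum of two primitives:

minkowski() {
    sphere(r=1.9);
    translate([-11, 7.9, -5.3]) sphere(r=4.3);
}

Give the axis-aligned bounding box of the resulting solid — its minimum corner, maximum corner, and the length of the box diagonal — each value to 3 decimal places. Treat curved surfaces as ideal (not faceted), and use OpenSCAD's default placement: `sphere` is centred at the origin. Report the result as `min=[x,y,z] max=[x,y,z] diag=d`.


A = translate([-11, 7.9, -5.3]) sphere(r=4.3) → bbox [-15.3,3.6,-9.6] .. [-6.7,12.2,-1]
B = sphere(r=1.9) → bbox [-1.9,-1.9,-1.9] .. [1.9,1.9,1.9]
lo = A.lo+B.lo = [-15.3-1.9, 3.6-1.9, -9.6-1.9] = [-17.200,1.700,-11.500]
hi = A.hi+B.hi = [-6.7+1.9, 12.2+1.9, -1+1.9] = [-4.800,14.100,0.900]
diag = √(12.4²+12.4²+12.4²) = √461.28 = 21.477

min=[-17.200,1.700,-11.500] max=[-4.800,14.100,0.900] diag=21.477


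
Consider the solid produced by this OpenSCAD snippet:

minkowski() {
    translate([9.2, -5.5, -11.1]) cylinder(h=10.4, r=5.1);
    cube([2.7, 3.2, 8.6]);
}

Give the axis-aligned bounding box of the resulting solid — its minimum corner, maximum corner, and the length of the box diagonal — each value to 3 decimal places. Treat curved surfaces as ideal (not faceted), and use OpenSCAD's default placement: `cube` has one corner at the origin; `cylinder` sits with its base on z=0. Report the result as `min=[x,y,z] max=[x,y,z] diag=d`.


A = translate([9.2, -5.5, -11.1]) cylinder(h=10.4, r=5.1) → bbox [4.1,-10.6,-11.1] .. [14.3,-0.4,-0.7]
B = cube([2.7, 3.2, 8.6]) → bbox [0,0,0] .. [2.7,3.2,8.6]
lo = A.lo+B.lo = [4.1+0, -10.6+0, -11.1+0] = [4.100,-10.600,-11.100]
hi = A.hi+B.hi = [14.3+2.7, -0.4+3.2, -0.7+8.6] = [17.000,2.800,7.900]
diag = √(12.9²+13.4²+19²) = √706.97 = 26.589

min=[4.100,-10.600,-11.100] max=[17.000,2.800,7.900] diag=26.589


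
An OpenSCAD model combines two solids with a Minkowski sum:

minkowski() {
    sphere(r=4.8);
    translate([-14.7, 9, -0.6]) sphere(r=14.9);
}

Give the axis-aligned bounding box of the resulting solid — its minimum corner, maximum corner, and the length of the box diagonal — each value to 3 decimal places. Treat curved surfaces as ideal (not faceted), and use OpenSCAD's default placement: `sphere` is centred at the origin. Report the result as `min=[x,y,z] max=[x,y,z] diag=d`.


A = translate([-14.7, 9, -0.6]) sphere(r=14.9) → bbox [-29.6,-5.9,-15.5] .. [0.2,23.9,14.3]
B = sphere(r=4.8) → bbox [-4.8,-4.8,-4.8] .. [4.8,4.8,4.8]
lo = A.lo+B.lo = [-29.6-4.8, -5.9-4.8, -15.5-4.8] = [-34.400,-10.700,-20.300]
hi = A.hi+B.hi = [0.2+4.8, 23.9+4.8, 14.3+4.8] = [5.000,28.700,19.100]
diag = √(39.4²+39.4²+39.4²) = √4657.08 = 68.243

min=[-34.400,-10.700,-20.300] max=[5.000,28.700,19.100] diag=68.243


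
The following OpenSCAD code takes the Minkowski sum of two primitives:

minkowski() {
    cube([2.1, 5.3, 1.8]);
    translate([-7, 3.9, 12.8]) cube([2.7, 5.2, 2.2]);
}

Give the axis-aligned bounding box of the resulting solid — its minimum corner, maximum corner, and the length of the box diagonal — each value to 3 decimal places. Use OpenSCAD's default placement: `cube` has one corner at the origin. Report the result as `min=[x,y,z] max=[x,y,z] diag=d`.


min=[-7.000,3.900,12.800] max=[-2.200,14.400,16.800] diag=12.218

A = translate([-7, 3.9, 12.8]) cube([2.7, 5.2, 2.2]) → bbox [-7,3.9,12.8] .. [-4.3,9.1,15]
B = cube([2.1, 5.3, 1.8]) → bbox [0,0,0] .. [2.1,5.3,1.8]
lo = A.lo+B.lo = [-7+0, 3.9+0, 12.8+0] = [-7.000,3.900,12.800]
hi = A.hi+B.hi = [-4.3+2.1, 9.1+5.3, 15+1.8] = [-2.200,14.400,16.800]
diag = √(4.8²+10.5²+4²) = √149.29 = 12.218


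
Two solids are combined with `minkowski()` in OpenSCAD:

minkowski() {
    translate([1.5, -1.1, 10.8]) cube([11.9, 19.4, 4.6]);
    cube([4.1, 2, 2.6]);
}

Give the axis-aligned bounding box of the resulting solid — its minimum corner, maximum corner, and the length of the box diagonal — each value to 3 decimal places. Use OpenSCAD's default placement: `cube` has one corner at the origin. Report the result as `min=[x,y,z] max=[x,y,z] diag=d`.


min=[1.500,-1.100,10.800] max=[17.500,20.300,18.000] diag=27.673

A = translate([1.5, -1.1, 10.8]) cube([11.9, 19.4, 4.6]) → bbox [1.5,-1.1,10.8] .. [13.4,18.3,15.4]
B = cube([4.1, 2, 2.6]) → bbox [0,0,0] .. [4.1,2,2.6]
lo = A.lo+B.lo = [1.5+0, -1.1+0, 10.8+0] = [1.500,-1.100,10.800]
hi = A.hi+B.hi = [13.4+4.1, 18.3+2, 15.4+2.6] = [17.500,20.300,18.000]
diag = √(16²+21.4²+7.2²) = √765.8 = 27.673
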